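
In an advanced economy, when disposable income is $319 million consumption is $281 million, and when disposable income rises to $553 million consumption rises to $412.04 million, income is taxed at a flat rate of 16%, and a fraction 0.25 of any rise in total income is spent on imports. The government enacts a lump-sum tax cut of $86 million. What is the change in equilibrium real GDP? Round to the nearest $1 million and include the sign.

MPC = ΔC/ΔYd = (412.04 − 281)/(553 − 319) = 131.04/234 = 0.56.
A lump-sum tax change of −$86 million shifts disposable income by +$86 million; first-round consumption changes by −c × ΔT = −0.56 × (−$86 million) = +$48.16 million.
Expenditure multiplier = 1/(1 − c(1−t) + m) = 1/(1 − 0.56×0.84 + 0.25) = 1/0.7796 ≈ 1.283.
The tax multiplier is −c × k ≈ −0.718, so ΔY = k × (−c·ΔT) = (+$48.16 million) / 0.7796 ≈ +$62 million.

+$62 million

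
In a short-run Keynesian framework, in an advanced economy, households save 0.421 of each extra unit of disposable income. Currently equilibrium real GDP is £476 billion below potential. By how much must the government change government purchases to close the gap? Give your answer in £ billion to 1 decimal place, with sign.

+£200.4 billion

MPC = 1 − MPS = 1 − 0.421 = 0.579.
Spending multiplier = 1/(1 − MPC) = 1/(1 − 0.579) = 1/0.421 ≈ 2.375.
Need ΔY = +£476 billion, so ΔG = ΔY/k = (+£476 billion) × 0.421 ≈ +£200.4 billion.
The government should increase government purchases by £200.4 billion.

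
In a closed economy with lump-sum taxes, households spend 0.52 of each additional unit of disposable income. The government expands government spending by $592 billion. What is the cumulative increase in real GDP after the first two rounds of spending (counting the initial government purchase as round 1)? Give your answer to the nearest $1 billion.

Round 1 adds ΔG = $592 billion; each later round is MPC = 0.52 times the previous.
After 2 rounds: 592 + 307.84 = ΔG·(1 − c^2)/(1 − c) = 592 × (1 − 0.2704)/0.48 ≈ $900 billion.

$900 billion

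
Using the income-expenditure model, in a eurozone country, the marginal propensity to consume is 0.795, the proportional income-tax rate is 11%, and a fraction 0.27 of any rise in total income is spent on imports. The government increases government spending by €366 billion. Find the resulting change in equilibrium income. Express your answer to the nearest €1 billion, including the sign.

+€651 billion

Expenditure multiplier = 1/(1 − c(1−t) + m) = 1/(1 − 0.795×0.89 + 0.27) = 1/0.56245 ≈ 1.778.
ΔY = k × ΔG = (+€366 billion) / 0.56245 ≈ +€651 billion.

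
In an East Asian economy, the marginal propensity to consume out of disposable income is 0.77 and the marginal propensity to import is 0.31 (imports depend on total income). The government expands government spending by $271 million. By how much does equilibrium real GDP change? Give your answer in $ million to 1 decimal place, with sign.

Spending multiplier = 1/(1 − c + m) = 1/(1 − 0.77 + 0.31) = 1/0.54 ≈ 1.852.
ΔY = k × ΔG = (+$271 million) / 0.54 ≈ +$501.9 million.

+$501.9 million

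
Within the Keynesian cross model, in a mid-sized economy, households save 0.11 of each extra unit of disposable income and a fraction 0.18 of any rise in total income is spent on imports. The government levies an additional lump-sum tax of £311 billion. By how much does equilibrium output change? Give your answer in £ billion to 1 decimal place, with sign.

−£954.4 billion

MPC = 1 − MPS = 1 − 0.11 = 0.89.
A lump-sum tax change of +£311 billion shifts disposable income by −£311 billion; first-round consumption changes by −c × ΔT = −0.89 × (+£311 billion) = −£276.79 billion.
Expenditure multiplier = 1/(1 − c + m) = 1/(1 − 0.89 + 0.18) = 1/0.29 ≈ 3.448.
The tax multiplier is −c × k ≈ −3.069, so ΔY = k × (−c·ΔT) = (−£276.79 billion) / 0.29 ≈ −£954.4 billion.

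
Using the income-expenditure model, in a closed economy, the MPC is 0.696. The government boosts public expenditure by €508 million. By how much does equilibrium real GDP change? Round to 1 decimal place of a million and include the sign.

+€1,671.1 million

Expenditure multiplier = 1/(1 − MPC) = 1/(1 − 0.696) = 1/0.304 ≈ 3.289.
ΔY = k × ΔG = (+€508 million) / 0.304 ≈ +€1,671.1 million.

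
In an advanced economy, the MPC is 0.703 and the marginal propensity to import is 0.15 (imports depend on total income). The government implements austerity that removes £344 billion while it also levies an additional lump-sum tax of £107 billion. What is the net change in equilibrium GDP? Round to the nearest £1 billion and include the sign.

Expenditure multiplier = 1/(1 − c + m) = 1/(1 − 0.703 + 0.15) = 1/0.447 ≈ 2.237.
ΔG contributes k·ΔG = (−£344 billion) / 0.447 ≈ −£769.6 billion.
ΔT of +£107 billion changes first-round spending by −c·ΔT = −£75.221 billion, contributing k·(−c·ΔT) = (−£75.221 billion) / 0.447 ≈ −£168.3 billion.
Net ΔY = k(ΔG − c·ΔT) = (−£419.221 billion) / 0.447 ≈ −£938 billion.

−£938 billion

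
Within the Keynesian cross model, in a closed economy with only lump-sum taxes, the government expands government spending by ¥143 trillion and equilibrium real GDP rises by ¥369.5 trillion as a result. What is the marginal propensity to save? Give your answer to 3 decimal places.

0.387

Implied spending multiplier k = ΔY/ΔG = 369.5/143 ≈ 2.5839.
Since k = 1/(1 − MPC), MPC = 1 − 1/k = 1 − ΔG/ΔY = 1 − 143/369.5 ≈ 0.613.
MPS = 1 − MPC = 0.387.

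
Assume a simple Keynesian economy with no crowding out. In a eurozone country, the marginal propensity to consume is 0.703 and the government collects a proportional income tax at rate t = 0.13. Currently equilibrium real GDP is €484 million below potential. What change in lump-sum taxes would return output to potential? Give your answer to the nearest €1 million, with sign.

−€267 million

Spending multiplier = 1/(1 − c(1−t)) = 1/(1 − 0.703×0.87) = 1/0.38839 ≈ 2.575.
Tax multiplier = −c·k = −0.703/0.38839 ≈ −1.81. Need ΔY = +€484 million, so ΔT = ΔY/(−c·k) = −(+€484 million) × 0.38839 / 0.703 ≈ −€267 million.
The government should cut lump-sum taxes by €267 million.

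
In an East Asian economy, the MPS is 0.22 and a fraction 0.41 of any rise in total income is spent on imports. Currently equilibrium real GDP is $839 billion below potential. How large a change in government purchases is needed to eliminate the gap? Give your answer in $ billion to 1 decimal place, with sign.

MPC = 1 − MPS = 1 − 0.22 = 0.78.
Spending multiplier = 1/(1 − c + m) = 1/(1 − 0.78 + 0.41) = 1/0.63 ≈ 1.587.
Need ΔY = +$839 billion, so ΔG = ΔY/k = (+$839 billion) × 0.63 ≈ +$528.6 billion.
The government should increase government purchases by $528.6 billion.

+$528.6 billion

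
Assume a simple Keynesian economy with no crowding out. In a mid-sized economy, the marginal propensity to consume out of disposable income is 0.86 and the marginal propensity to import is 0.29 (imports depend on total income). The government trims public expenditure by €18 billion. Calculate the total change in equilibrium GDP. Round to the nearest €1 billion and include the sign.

−€42 billion

Expenditure multiplier = 1/(1 − c + m) = 1/(1 − 0.86 + 0.29) = 1/0.43 ≈ 2.326.
ΔY = k × ΔG = (−€18 billion) / 0.43 ≈ −€42 billion.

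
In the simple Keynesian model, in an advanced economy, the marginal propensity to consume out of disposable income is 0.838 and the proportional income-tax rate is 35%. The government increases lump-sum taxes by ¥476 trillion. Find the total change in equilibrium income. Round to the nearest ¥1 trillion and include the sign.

A lump-sum tax change of +¥476 trillion shifts disposable income by −¥476 trillion; first-round consumption changes by −c × ΔT = −0.838 × (+¥476 trillion) = −¥398.888 trillion.
Expenditure multiplier = 1/(1 − c(1−t)) = 1/(1 − 0.838×0.65) = 1/0.4553 ≈ 2.196.
The tax multiplier is −c × k ≈ −1.841, so ΔY = k × (−c·ΔT) = (−¥398.888 trillion) / 0.4553 ≈ −¥876 trillion.

−¥876 trillion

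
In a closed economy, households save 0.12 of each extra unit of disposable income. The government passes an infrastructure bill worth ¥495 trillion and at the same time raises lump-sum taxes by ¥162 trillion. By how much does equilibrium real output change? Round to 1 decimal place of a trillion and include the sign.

MPC = 1 − MPS = 1 − 0.12 = 0.88.
Expenditure multiplier = 1/(1 − MPC) = 1/(1 − 0.88) = 1/0.12 ≈ 8.333.
ΔG contributes k·ΔG = (+¥495 trillion) / 0.12 = +¥4,125 trillion.
ΔT of +¥162 trillion changes first-round spending by −c·ΔT = −¥142.56 trillion, contributing k·(−c·ΔT) = (−¥142.56 trillion) / 0.12 = −¥1,188 trillion.
Net ΔY = k(ΔG − c·ΔT) = (+¥352.44 trillion) / 0.12 = +¥2,937 trillion.

+¥2,937.0 trillion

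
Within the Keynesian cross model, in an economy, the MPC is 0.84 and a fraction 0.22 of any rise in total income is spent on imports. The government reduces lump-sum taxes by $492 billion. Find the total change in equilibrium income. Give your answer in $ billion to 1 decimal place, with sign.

+$1,087.6 billion

A lump-sum tax change of −$492 billion shifts disposable income by +$492 billion; first-round consumption changes by −c × ΔT = −0.84 × (−$492 billion) = +$413.28 billion.
Expenditure multiplier = 1/(1 − c + m) = 1/(1 − 0.84 + 0.22) = 1/0.38 ≈ 2.632.
The tax multiplier is −c × k ≈ −2.211, so ΔY = k × (−c·ΔT) = (+$413.28 billion) / 0.38 ≈ +$1,087.6 billion.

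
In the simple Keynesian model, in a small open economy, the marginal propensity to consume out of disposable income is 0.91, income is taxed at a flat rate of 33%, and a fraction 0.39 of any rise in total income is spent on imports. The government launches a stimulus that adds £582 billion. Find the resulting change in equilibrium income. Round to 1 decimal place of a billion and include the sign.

Expenditure multiplier = 1/(1 − c(1−t) + m) = 1/(1 − 0.91×0.67 + 0.39) = 1/0.7803 ≈ 1.282.
ΔY = k × ΔG = (+£582 billion) / 0.7803 ≈ +£745.9 billion.

+£745.9 billion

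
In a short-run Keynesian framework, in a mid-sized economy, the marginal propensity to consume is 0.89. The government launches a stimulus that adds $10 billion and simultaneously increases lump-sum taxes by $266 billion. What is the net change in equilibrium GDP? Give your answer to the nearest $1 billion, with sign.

−$2,061 billion

Expenditure multiplier = 1/(1 − MPC) = 1/(1 − 0.89) = 1/0.11 ≈ 9.091.
ΔG contributes k·ΔG = (+$10 billion) / 0.11 ≈ +$90.9 billion.
ΔT of +$266 billion changes first-round spending by −c·ΔT = −$236.74 billion, contributing k·(−c·ΔT) = (−$236.74 billion) / 0.11 ≈ −$2,152.2 billion.
Net ΔY = k(ΔG − c·ΔT) = (−$226.74 billion) / 0.11 ≈ −$2,061 billion.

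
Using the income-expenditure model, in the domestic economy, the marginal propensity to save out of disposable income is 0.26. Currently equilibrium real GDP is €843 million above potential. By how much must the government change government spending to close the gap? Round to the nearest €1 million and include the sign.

−€219 million

MPC = 1 − MPS = 1 − 0.26 = 0.74.
Spending multiplier = 1/(1 − MPC) = 1/(1 − 0.74) = 1/0.26 ≈ 3.846.
Need ΔY = −€843 million, so ΔG = ΔY/k = (−€843 million) × 0.26 ≈ −€219 million.
The government should cut government spending by €219 million.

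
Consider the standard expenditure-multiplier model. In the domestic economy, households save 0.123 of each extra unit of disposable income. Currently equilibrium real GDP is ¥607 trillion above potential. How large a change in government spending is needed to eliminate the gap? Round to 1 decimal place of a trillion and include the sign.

−¥74.7 trillion

MPC = 1 − MPS = 1 − 0.123 = 0.877.
Spending multiplier = 1/(1 − MPC) = 1/(1 − 0.877) = 1/0.123 ≈ 8.13.
Need ΔY = −¥607 trillion, so ΔG = ΔY/k = (−¥607 trillion) × 0.123 ≈ −¥74.7 trillion.
The government should cut government spending by ¥74.7 trillion.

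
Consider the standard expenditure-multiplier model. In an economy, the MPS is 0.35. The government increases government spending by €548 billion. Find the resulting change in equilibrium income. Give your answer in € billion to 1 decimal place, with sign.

+€1,565.7 billion

MPC = 1 − MPS = 1 − 0.35 = 0.65.
Expenditure multiplier = 1/(1 − MPC) = 1/(1 − 0.65) = 1/0.35 ≈ 2.857.
ΔY = k × ΔG = (+€548 billion) / 0.35 ≈ +€1,565.7 billion.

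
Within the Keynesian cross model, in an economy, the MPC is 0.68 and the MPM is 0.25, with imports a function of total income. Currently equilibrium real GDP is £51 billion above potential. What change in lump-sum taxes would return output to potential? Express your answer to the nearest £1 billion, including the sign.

+£43 billion

Spending multiplier = 1/(1 − c + m) = 1/(1 − 0.68 + 0.25) = 1/0.57 ≈ 1.754.
Tax multiplier = −c·k = −0.68/0.57 ≈ −1.193. Need ΔY = −£51 billion, so ΔT = ΔY/(−c·k) = −(−£51 billion) × 0.57 / 0.68 ≈ +£43 billion.
The government should raise lump-sum taxes by £43 billion.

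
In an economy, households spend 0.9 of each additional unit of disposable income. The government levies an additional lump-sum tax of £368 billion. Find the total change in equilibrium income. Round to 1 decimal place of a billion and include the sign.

A lump-sum tax change of +£368 billion shifts disposable income by −£368 billion; first-round consumption changes by −c × ΔT = −0.9 × (+£368 billion) = −£331.2 billion.
Expenditure multiplier = 1/(1 − MPC) = 1/(1 − 0.9) = 1/0.1 = 10.
The tax multiplier is −c × k = −9, so ΔY = k × (−c·ΔT) = (−£331.2 billion) / 0.1 = −£3,312 billion.

−£3,312.0 billion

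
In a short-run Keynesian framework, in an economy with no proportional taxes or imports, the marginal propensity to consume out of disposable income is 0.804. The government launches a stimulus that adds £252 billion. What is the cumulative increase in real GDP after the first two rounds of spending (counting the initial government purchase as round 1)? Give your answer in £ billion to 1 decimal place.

£454.6 billion

Round 1 adds ΔG = £252 billion; each later round is MPC = 0.804 times the previous.
After 2 rounds: 252 + 202.608 = ΔG·(1 − c^2)/(1 − c) = 252 × (1 − 0.646416)/0.196 ≈ £454.6 billion.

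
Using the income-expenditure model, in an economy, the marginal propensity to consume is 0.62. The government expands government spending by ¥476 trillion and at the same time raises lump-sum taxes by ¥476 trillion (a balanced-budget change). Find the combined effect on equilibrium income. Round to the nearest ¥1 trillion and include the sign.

+¥476 trillion

Expenditure multiplier = 1/(1 − MPC) = 1/(1 − 0.62) = 1/0.38 ≈ 2.632.
ΔG contributes k·ΔG = (+¥476 trillion) / 0.38 ≈ +¥1,252.6 trillion.
ΔT of +¥476 trillion changes first-round spending by −c·ΔT = −¥295.12 trillion, contributing k·(−c·ΔT) = (−¥295.12 trillion) / 0.38 ≈ −¥776.6 trillion.
With ΔG = ΔT and no other leakages, the balanced-budget multiplier is 1, so ΔY = ΔG = +¥476 trillion.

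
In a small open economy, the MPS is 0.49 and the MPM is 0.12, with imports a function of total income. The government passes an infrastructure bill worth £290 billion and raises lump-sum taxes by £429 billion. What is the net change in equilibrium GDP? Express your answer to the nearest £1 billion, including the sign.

MPC = 1 − MPS = 1 − 0.49 = 0.51.
Expenditure multiplier = 1/(1 − c + m) = 1/(1 − 0.51 + 0.12) = 1/0.61 ≈ 1.639.
ΔG contributes k·ΔG = (+£290 billion) / 0.61 ≈ +£475.4 billion.
ΔT of +£429 billion changes first-round spending by −c·ΔT = −£218.79 billion, contributing k·(−c·ΔT) = (−£218.79 billion) / 0.61 ≈ −£358.7 billion.
Net ΔY = k(ΔG − c·ΔT) = (+£71.21 billion) / 0.61 ≈ +£117 billion.

+£117 billion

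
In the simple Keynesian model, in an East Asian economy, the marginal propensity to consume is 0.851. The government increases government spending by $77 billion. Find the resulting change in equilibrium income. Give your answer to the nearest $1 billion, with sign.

+$517 billion

Expenditure multiplier = 1/(1 − MPC) = 1/(1 − 0.851) = 1/0.149 ≈ 6.711.
ΔY = k × ΔG = (+$77 billion) / 0.149 ≈ +$517 billion.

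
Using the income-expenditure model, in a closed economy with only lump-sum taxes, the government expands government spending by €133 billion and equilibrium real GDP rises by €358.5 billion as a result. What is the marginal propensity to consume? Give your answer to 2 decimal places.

0.63

Implied spending multiplier k = ΔY/ΔG = 358.5/133 ≈ 2.6955.
Since k = 1/(1 − MPC), MPC = 1 − 1/k = 1 − ΔG/ΔY = 1 − 133/358.5 ≈ 0.63.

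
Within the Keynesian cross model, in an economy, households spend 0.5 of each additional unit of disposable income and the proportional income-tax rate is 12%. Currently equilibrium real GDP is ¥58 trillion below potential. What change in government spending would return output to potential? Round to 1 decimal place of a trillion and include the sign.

+¥32.5 trillion

Spending multiplier = 1/(1 − c(1−t)) = 1/(1 − 0.5×0.88) = 1/0.56 ≈ 1.786.
Need ΔY = +¥58 trillion, so ΔG = ΔY/k = (+¥58 trillion) × 0.56 ≈ +¥32.5 trillion.
The government should increase government spending by ¥32.5 trillion.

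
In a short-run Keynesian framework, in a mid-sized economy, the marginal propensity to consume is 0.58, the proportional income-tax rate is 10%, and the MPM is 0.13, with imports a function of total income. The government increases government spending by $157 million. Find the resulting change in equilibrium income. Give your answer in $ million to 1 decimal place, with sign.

+$258.2 million

Government-spending multiplier = 1/(1 − c(1−t) + m) = 1/(1 − 0.58×0.9 + 0.13) = 1/0.608 ≈ 1.645.
ΔY = k × ΔG = (+$157 million) / 0.608 ≈ +$258.2 million.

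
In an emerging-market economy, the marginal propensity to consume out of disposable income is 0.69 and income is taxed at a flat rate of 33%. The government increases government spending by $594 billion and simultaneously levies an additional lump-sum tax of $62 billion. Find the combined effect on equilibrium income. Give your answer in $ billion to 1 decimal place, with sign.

+$1,025.1 billion

Expenditure multiplier = 1/(1 − c(1−t)) = 1/(1 − 0.69×0.67) = 1/0.5377 ≈ 1.86.
ΔG contributes k·ΔG = (+$594 billion) / 0.5377 ≈ +$1,104.7 billion.
ΔT of +$62 billion changes first-round spending by −c·ΔT = −$42.78 billion, contributing k·(−c·ΔT) = (−$42.78 billion) / 0.5377 ≈ −$79.6 billion.
Net ΔY = k(ΔG − c·ΔT) = (+$551.22 billion) / 0.5377 ≈ +$1,025.1 billion.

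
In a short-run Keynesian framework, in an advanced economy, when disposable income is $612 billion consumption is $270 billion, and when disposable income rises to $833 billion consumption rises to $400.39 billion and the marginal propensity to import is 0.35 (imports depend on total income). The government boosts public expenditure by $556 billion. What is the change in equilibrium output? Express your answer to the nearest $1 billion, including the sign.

MPC = ΔC/ΔYd = (400.39 − 270)/(833 − 612) = 130.39/221 = 0.59.
Spending multiplier = 1/(1 − c + m) = 1/(1 − 0.59 + 0.35) = 1/0.76 ≈ 1.316.
ΔY = k × ΔG = (+$556 billion) / 0.76 ≈ +$732 billion.

+$732 billion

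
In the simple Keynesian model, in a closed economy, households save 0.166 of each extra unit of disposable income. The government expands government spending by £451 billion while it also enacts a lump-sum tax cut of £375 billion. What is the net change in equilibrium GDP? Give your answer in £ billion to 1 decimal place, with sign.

+£4,600.9 billion

MPC = 1 − MPS = 1 − 0.166 = 0.834.
Expenditure multiplier = 1/(1 − MPC) = 1/(1 − 0.834) = 1/0.166 ≈ 6.024.
ΔG contributes k·ΔG = (+£451 billion) / 0.166 ≈ +£2,716.9 billion.
ΔT of −£375 billion changes first-round spending by −c·ΔT = +£312.75 billion, contributing k·(−c·ΔT) = (+£312.75 billion) / 0.166 ≈ +£1,884 billion.
Net ΔY = k(ΔG − c·ΔT) = (+£763.75 billion) / 0.166 ≈ +£4,600.9 billion.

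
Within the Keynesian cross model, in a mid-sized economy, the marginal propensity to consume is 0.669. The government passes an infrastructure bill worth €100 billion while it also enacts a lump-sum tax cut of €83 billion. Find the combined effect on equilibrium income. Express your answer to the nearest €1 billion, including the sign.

+€470 billion

Expenditure multiplier = 1/(1 − MPC) = 1/(1 − 0.669) = 1/0.331 ≈ 3.021.
ΔG contributes k·ΔG = (+€100 billion) / 0.331 ≈ +€302.1 billion.
ΔT of −€83 billion changes first-round spending by −c·ΔT = +€55.527 billion, contributing k·(−c·ΔT) = (+€55.527 billion) / 0.331 ≈ +€167.8 billion.
Net ΔY = k(ΔG − c·ΔT) = (+€155.527 billion) / 0.331 ≈ +€470 billion.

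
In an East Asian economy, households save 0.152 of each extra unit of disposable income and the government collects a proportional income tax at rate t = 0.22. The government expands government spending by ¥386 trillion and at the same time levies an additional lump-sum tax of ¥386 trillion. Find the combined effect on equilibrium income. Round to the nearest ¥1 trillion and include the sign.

+¥173 trillion

MPC = 1 − MPS = 1 − 0.152 = 0.848.
Expenditure multiplier = 1/(1 − c(1−t)) = 1/(1 − 0.848×0.78) = 1/0.33856 ≈ 2.954.
ΔG contributes k·ΔG = (+¥386 trillion) / 0.33856 ≈ +¥1,140.1 trillion.
ΔT of +¥386 trillion changes first-round spending by −c·ΔT = −¥327.328 trillion, contributing k·(−c·ΔT) = (−¥327.328 trillion) / 0.33856 ≈ −¥966.8 trillion.
Net ΔY = k(ΔG − c·ΔT) = (+¥58.672 trillion) / 0.33856 ≈ +¥173 trillion.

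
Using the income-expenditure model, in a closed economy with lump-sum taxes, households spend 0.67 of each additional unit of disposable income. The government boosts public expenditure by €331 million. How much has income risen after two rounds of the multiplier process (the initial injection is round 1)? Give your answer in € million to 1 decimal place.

Round 1 adds ΔG = €331 million; each later round is MPC = 0.67 times the previous.
After 2 rounds: 331 + 221.77 = ΔG·(1 − c^2)/(1 − c) = 331 × (1 − 0.4489)/0.33 ≈ €552.8 million.

€552.8 million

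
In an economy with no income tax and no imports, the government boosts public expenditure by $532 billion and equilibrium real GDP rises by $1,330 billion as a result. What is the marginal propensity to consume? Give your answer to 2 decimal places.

0.60

Implied spending multiplier k = ΔY/ΔG = 1,330/532 = 2.5.
Since k = 1/(1 − MPC), MPC = 1 − 1/k = 1 − ΔG/ΔY = 1 − 532/1,330 = 0.60.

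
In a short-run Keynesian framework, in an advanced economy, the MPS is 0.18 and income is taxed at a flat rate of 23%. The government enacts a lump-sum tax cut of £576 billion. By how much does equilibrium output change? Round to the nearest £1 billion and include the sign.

MPC = 1 − MPS = 1 − 0.18 = 0.82.
A lump-sum tax change of −£576 billion shifts disposable income by +£576 billion; first-round consumption changes by −c × ΔT = −0.82 × (−£576 billion) = +£472.32 billion.
Expenditure multiplier = 1/(1 − c(1−t)) = 1/(1 − 0.82×0.77) = 1/0.3686 ≈ 2.713.
The tax multiplier is −c × k ≈ −2.225, so ΔY = k × (−c·ΔT) = (+£472.32 billion) / 0.3686 ≈ +£1,281 billion.

+£1,281 billion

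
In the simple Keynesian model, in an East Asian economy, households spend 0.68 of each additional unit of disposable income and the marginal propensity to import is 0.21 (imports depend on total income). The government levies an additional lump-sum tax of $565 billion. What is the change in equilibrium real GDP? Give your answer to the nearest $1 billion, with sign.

−$725 billion

A lump-sum tax change of +$565 billion shifts disposable income by −$565 billion; first-round consumption changes by −c × ΔT = −0.68 × (+$565 billion) = −$384.2 billion.
Expenditure multiplier = 1/(1 − c + m) = 1/(1 − 0.68 + 0.21) = 1/0.53 ≈ 1.887.
The tax multiplier is −c × k ≈ −1.283, so ΔY = k × (−c·ΔT) = (−$384.2 billion) / 0.53 ≈ −$725 billion.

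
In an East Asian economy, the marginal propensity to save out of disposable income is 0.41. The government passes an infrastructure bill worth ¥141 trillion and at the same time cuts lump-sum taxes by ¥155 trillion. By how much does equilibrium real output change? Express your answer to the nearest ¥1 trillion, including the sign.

+¥567 trillion

MPC = 1 − MPS = 1 − 0.41 = 0.59.
Expenditure multiplier = 1/(1 − MPC) = 1/(1 − 0.59) = 1/0.41 ≈ 2.439.
ΔG contributes k·ΔG = (+¥141 trillion) / 0.41 ≈ +¥343.9 trillion.
ΔT of −¥155 trillion changes first-round spending by −c·ΔT = +¥91.45 trillion, contributing k·(−c·ΔT) = (+¥91.45 trillion) / 0.41 ≈ +¥223 trillion.
Net ΔY = k(ΔG − c·ΔT) = (+¥232.45 trillion) / 0.41 ≈ +¥567 trillion.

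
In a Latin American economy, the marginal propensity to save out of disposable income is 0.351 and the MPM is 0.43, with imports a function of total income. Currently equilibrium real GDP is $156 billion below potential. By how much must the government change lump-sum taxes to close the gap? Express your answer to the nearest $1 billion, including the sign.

MPC = 1 − MPS = 1 − 0.351 = 0.649.
Spending multiplier = 1/(1 − c + m) = 1/(1 − 0.649 + 0.43) = 1/0.781 ≈ 1.28.
Tax multiplier = −c·k = −0.649/0.781 ≈ −0.831. Need ΔY = +$156 billion, so ΔT = ΔY/(−c·k) = −(+$156 billion) × 0.781 / 0.649 ≈ −$188 billion.
The government should cut lump-sum taxes by $188 billion.

−$188 billion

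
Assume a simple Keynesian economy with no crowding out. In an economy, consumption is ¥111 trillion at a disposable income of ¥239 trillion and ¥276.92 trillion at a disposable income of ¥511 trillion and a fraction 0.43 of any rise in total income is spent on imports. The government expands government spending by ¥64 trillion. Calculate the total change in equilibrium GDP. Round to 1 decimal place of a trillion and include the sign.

MPC = ΔC/ΔYd = (276.92 − 111)/(511 − 239) = 165.92/272 = 0.61.
Government-spending multiplier = 1/(1 − c + m) = 1/(1 − 0.61 + 0.43) = 1/0.82 ≈ 1.22.
ΔY = k × ΔG = (+¥64 trillion) / 0.82 ≈ +¥78 trillion.

+¥78.0 trillion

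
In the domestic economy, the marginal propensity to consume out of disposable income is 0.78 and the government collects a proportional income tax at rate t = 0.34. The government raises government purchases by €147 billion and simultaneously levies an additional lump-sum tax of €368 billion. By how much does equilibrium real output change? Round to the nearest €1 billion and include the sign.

Expenditure multiplier = 1/(1 − c(1−t)) = 1/(1 − 0.78×0.66) = 1/0.4852 ≈ 2.061.
ΔG contributes k·ΔG = (+€147 billion) / 0.4852 ≈ +€303 billion.
ΔT of +€368 billion changes first-round spending by −c·ΔT = −€287.04 billion, contributing k·(−c·ΔT) = (−€287.04 billion) / 0.4852 ≈ −€591.6 billion.
Net ΔY = k(ΔG − c·ΔT) = (−€140.04 billion) / 0.4852 ≈ −€289 billion.

−€289 billion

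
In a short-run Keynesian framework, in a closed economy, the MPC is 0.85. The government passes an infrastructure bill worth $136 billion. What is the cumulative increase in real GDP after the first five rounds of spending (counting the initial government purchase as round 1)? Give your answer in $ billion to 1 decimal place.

Round 1 adds ΔG = $136 billion; each later round is MPC = 0.85 times the previous.
After 5 rounds: 136 + 115.6 + 98.26 + 83.521 + 70.99285 = ΔG·(1 − c^5)/(1 − c) = 136 × (1 − 0.4437053125)/0.15 ≈ $504.4 billion.

$504.4 billion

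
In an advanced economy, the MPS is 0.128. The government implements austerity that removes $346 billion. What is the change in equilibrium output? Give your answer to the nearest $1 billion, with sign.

−$2,703 billion

MPC = 1 − MPS = 1 − 0.128 = 0.872.
Expenditure multiplier = 1/(1 − MPC) = 1/(1 − 0.872) = 1/0.128 ≈ 7.813.
ΔY = k × ΔG = (−$346 billion) / 0.128 ≈ −$2,703 billion.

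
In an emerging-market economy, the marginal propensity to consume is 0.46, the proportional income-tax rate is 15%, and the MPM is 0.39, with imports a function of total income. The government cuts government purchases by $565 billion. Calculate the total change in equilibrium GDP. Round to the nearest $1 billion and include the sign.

−$566 billion

Spending multiplier = 1/(1 − c(1−t) + m) = 1/(1 − 0.46×0.85 + 0.39) = 1/0.999 ≈ 1.001.
ΔY = k × ΔG = (−$565 billion) / 0.999 ≈ −$566 billion.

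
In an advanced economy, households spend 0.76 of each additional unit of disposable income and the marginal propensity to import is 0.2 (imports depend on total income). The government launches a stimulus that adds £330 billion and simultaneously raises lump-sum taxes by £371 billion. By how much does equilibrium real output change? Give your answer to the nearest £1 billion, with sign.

Expenditure multiplier = 1/(1 − c + m) = 1/(1 − 0.76 + 0.2) = 1/0.44 ≈ 2.273.
ΔG contributes k·ΔG = (+£330 billion) / 0.44 = +£750 billion.
ΔT of +£371 billion changes first-round spending by −c·ΔT = −£281.96 billion, contributing k·(−c·ΔT) = (−£281.96 billion) / 0.44 ≈ −£640.8 billion.
Net ΔY = k(ΔG − c·ΔT) = (+£48.04 billion) / 0.44 ≈ +£109 billion.

+£109 billion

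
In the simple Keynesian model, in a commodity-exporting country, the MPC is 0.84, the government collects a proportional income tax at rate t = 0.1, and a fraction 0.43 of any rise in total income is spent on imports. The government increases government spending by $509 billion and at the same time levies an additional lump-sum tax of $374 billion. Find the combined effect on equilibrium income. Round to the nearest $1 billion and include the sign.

+$289 billion

Expenditure multiplier = 1/(1 − c(1−t) + m) = 1/(1 − 0.84×0.9 + 0.43) = 1/0.674 ≈ 1.484.
ΔG contributes k·ΔG = (+$509 billion) / 0.674 ≈ +$755.2 billion.
ΔT of +$374 billion changes first-round spending by −c·ΔT = −$314.16 billion, contributing k·(−c·ΔT) = (−$314.16 billion) / 0.674 ≈ −$466.1 billion.
Net ΔY = k(ΔG − c·ΔT) = (+$194.84 billion) / 0.674 ≈ +$289 billion.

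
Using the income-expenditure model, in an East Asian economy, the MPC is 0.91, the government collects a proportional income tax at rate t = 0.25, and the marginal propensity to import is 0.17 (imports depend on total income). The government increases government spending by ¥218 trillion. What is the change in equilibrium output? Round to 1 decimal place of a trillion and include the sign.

Government-spending multiplier = 1/(1 − c(1−t) + m) = 1/(1 − 0.91×0.75 + 0.17) = 1/0.4875 ≈ 2.051.
ΔY = k × ΔG = (+¥218 trillion) / 0.4875 ≈ +¥447.2 trillion.

+¥447.2 trillion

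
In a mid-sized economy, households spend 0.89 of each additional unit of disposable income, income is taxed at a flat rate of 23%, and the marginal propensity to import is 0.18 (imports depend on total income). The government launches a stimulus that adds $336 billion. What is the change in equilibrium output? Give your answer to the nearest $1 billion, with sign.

+$679 billion

Spending multiplier = 1/(1 − c(1−t) + m) = 1/(1 − 0.89×0.77 + 0.18) = 1/0.4947 ≈ 2.021.
ΔY = k × ΔG = (+$336 billion) / 0.4947 ≈ +$679 billion.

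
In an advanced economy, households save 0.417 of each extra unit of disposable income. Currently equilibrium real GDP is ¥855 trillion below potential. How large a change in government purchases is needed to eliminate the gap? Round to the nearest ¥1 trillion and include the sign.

MPC = 1 − MPS = 1 − 0.417 = 0.583.
Spending multiplier = 1/(1 − MPC) = 1/(1 − 0.583) = 1/0.417 ≈ 2.398.
Need ΔY = +¥855 trillion, so ΔG = ΔY/k = (+¥855 trillion) × 0.417 ≈ +¥357 trillion.
The government should increase government purchases by ¥357 trillion.

+¥357 trillion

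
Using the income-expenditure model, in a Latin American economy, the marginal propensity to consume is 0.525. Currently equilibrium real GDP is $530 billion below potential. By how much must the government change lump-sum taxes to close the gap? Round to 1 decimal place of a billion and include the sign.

−$479.5 billion

Spending multiplier = 1/(1 − MPC) = 1/(1 − 0.525) = 1/0.475 ≈ 2.105.
Tax multiplier = −c·k = −0.525/0.475 ≈ −1.105. Need ΔY = +$530 billion, so ΔT = ΔY/(−c·k) = −(+$530 billion) × 0.475 / 0.525 ≈ −$479.5 billion.
The government should cut lump-sum taxes by $479.5 billion.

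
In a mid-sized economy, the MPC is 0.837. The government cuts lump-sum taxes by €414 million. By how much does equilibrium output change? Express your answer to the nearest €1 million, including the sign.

A lump-sum tax change of −€414 million shifts disposable income by +€414 million; first-round consumption changes by −c × ΔT = −0.837 × (−€414 million) = +€346.518 million.
Expenditure multiplier = 1/(1 − MPC) = 1/(1 − 0.837) = 1/0.163 ≈ 6.135.
The tax multiplier is −c × k ≈ −5.135, so ΔY = k × (−c·ΔT) = (+€346.518 million) / 0.163 ≈ +€2,126 million.

+€2,126 million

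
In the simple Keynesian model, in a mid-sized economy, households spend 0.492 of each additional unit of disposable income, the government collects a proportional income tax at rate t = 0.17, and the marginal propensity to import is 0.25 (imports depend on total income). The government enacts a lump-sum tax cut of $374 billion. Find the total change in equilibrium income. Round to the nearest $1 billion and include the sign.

+$219 billion

A lump-sum tax change of −$374 billion shifts disposable income by +$374 billion; first-round consumption changes by −c × ΔT = −0.492 × (−$374 billion) = +$184.008 billion.
Expenditure multiplier = 1/(1 − c(1−t) + m) = 1/(1 − 0.492×0.83 + 0.25) = 1/0.84164 ≈ 1.188.
The tax multiplier is −c × k ≈ −0.585, so ΔY = k × (−c·ΔT) = (+$184.008 billion) / 0.84164 ≈ +$219 billion.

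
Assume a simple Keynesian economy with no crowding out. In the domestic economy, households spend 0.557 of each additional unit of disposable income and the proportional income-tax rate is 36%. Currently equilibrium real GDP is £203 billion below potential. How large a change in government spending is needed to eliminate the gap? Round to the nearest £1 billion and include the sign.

+£131 billion

Spending multiplier = 1/(1 − c(1−t)) = 1/(1 − 0.557×0.64) = 1/0.64352 ≈ 1.554.
Need ΔY = +£203 billion, so ΔG = ΔY/k = (+£203 billion) × 0.64352 ≈ +£131 billion.
The government should increase government spending by £131 billion.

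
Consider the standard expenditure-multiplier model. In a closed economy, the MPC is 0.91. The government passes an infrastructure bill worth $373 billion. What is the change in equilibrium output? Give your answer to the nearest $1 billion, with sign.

+$4,144 billion

Spending multiplier = 1/(1 − MPC) = 1/(1 − 0.91) = 1/0.09 ≈ 11.111.
ΔY = k × ΔG = (+$373 billion) / 0.09 ≈ +$4,144 billion.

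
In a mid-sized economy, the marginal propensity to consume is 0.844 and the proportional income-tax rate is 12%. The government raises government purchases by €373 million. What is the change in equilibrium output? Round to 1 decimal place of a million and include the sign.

Government-spending multiplier = 1/(1 − c(1−t)) = 1/(1 − 0.844×0.88) = 1/0.25728 ≈ 3.887.
ΔY = k × ΔG = (+€373 million) / 0.25728 ≈ +€1,449.8 million.

+€1,449.8 million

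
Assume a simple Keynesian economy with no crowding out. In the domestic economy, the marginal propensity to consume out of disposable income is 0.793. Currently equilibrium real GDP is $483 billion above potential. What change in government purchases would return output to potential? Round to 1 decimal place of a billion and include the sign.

Spending multiplier = 1/(1 − MPC) = 1/(1 − 0.793) = 1/0.207 ≈ 4.831.
Need ΔY = −$483 billion, so ΔG = ΔY/k = (−$483 billion) × 0.207 ≈ −$100 billion.
The government should cut government purchases by $100 billion.

−$100.0 billion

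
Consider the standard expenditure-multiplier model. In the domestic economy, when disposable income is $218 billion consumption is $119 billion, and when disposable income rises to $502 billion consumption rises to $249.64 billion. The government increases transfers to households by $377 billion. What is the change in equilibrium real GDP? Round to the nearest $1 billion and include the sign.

MPC = ΔC/ΔYd = (249.64 − 119)/(502 − 218) = 130.64/284 = 0.46.
The transfer change shifts disposable income by +$377 billion, so first-round consumption changes by c·ΔTR = 0.46 × (+$377 billion) = +$173.42 billion.
Expenditure multiplier = 1/(1 − MPC) = 1/(1 − 0.46) = 1/0.54 ≈ 1.852.
The transfer multiplier is c × k ≈ 0.852, so ΔY = k × (c·ΔTR) = (+$173.42 billion) / 0.54 ≈ +$321 billion.

+$321 billion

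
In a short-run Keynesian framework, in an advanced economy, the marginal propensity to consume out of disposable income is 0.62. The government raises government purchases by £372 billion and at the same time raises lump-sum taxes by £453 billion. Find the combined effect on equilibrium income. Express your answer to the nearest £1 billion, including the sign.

Expenditure multiplier = 1/(1 − MPC) = 1/(1 − 0.62) = 1/0.38 ≈ 2.632.
ΔG contributes k·ΔG = (+£372 billion) / 0.38 ≈ +£978.9 billion.
ΔT of +£453 billion changes first-round spending by −c·ΔT = −£280.86 billion, contributing k·(−c·ΔT) = (−£280.86 billion) / 0.38 ≈ −£739.1 billion.
Net ΔY = k(ΔG − c·ΔT) = (+£91.14 billion) / 0.38 ≈ +£240 billion.

+£240 billion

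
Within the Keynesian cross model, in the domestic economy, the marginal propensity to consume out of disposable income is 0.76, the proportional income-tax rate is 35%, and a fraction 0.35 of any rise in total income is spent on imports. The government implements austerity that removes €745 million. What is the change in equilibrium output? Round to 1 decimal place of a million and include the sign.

Spending multiplier = 1/(1 − c(1−t) + m) = 1/(1 − 0.76×0.65 + 0.35) = 1/0.856 ≈ 1.168.
ΔY = k × ΔG = (−€745 million) / 0.856 ≈ −€870.3 million.

−€870.3 million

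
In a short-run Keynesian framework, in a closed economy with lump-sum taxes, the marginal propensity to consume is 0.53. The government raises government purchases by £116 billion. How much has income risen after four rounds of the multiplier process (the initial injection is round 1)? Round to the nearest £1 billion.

£227 billion

Round 1 adds ΔG = £116 billion; each later round is MPC = 0.53 times the previous.
After 4 rounds: 116 + 61.48 + 32.5844 + 17.269732 = ΔG·(1 − c^4)/(1 − c) = 116 × (1 − 0.07890481)/0.47 ≈ £227 billion.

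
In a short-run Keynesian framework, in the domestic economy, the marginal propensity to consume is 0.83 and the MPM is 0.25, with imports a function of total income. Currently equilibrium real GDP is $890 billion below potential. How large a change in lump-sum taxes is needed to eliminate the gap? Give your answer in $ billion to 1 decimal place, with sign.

−$450.4 billion

Spending multiplier = 1/(1 − c + m) = 1/(1 − 0.83 + 0.25) = 1/0.42 ≈ 2.381.
Tax multiplier = −c·k = −0.83/0.42 ≈ −1.976. Need ΔY = +$890 billion, so ΔT = ΔY/(−c·k) = −(+$890 billion) × 0.42 / 0.83 ≈ −$450.4 billion.
The government should cut lump-sum taxes by $450.4 billion.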